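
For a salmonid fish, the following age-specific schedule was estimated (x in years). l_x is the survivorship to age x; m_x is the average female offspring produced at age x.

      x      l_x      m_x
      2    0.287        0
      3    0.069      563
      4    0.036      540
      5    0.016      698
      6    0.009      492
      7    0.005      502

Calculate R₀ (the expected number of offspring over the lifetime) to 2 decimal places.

76.39

R₀ = Σ l_x m_x:
  age 2: 0.287 × 0 = 0.0000
  age 3: 0.069 × 563 = 38.8470
  age 4: 0.036 × 540 = 19.4400
  age 5: 0.016 × 698 = 11.1680
  age 6: 0.009 × 492 = 4.4280
  age 7: 0.005 × 502 = 2.5100
R₀ = 0.0000 + 38.8470 + 19.4400 + 11.1680 + 4.4280 + 2.5100 = 76.3930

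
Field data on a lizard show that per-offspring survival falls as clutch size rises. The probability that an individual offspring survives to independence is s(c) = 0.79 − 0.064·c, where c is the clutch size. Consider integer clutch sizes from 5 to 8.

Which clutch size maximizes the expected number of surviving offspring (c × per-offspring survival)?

Expected surviving offspring = c × s(c):
  c=5: 5 × 0.470 = 2.350
  c=6: 6 × 0.406 = 2.436
  c=7: 7 × 0.342 = 2.394
  c=8: 8 × 0.278 = 2.224
Maximum at c = 6 (2.436 surviving offspring).

6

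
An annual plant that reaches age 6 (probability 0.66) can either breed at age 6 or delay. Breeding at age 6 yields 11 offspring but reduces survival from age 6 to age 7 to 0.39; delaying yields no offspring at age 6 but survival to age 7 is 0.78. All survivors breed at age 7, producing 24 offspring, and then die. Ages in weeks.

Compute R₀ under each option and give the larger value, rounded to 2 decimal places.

13.44

breed at age 6: R₀ = 0.66 × (11 + 0.39 × 24) = 0.66 × 20.3600 = 13.4376
delay to age 7: R₀ = 0.66 × (0.78 × 24) = 0.66 × 18.7200 = 12.3552
Higher: breed at age 6 (13.4376).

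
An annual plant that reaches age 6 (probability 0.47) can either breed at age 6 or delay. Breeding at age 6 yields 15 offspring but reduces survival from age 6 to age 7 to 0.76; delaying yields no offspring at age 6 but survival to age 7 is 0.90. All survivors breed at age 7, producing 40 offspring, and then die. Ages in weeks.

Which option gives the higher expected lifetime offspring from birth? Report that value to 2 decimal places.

breed at age 6: R₀ = 0.47 × (15 + 0.76 × 40) = 0.47 × 45.4000 = 21.3380
delay to age 7: R₀ = 0.47 × (0.90 × 40) = 0.47 × 36.0000 = 16.9200
Higher: breed at age 6 (21.3380).

21.34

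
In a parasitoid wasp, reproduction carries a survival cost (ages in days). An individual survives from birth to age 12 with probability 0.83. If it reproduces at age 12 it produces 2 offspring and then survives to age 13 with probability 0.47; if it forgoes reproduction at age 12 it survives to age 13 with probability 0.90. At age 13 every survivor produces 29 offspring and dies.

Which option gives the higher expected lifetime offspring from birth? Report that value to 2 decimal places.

21.66

breed at age 12: R₀ = 0.83 × (2 + 0.47 × 29) = 0.83 × 15.6300 = 12.9729
delay to age 13: R₀ = 0.83 × (0.90 × 29) = 0.83 × 26.1000 = 21.6630
Higher: delay to age 13 (21.6630).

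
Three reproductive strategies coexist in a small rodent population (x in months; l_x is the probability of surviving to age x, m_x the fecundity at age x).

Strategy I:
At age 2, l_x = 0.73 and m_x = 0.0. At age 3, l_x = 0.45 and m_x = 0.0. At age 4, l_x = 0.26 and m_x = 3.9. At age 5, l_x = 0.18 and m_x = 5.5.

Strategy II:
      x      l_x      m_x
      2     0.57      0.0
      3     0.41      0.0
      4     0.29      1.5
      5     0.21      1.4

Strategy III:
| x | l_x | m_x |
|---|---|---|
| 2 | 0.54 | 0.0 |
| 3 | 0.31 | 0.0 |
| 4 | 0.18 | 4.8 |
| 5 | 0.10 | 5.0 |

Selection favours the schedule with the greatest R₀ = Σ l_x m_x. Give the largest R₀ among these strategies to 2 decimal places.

Strategy I: R₀ = 0.73×0.0 + 0.45×0.0 + 0.26×3.9 + 0.18×5.5 = 2.0040
Strategy II: R₀ = 0.57×0.0 + 0.41×0.0 + 0.29×1.5 + 0.21×1.4 = 0.7290
Strategy III: R₀ = 0.54×0.0 + 0.31×0.0 + 0.18×4.8 + 0.10×5.0 = 1.3640
Highest R₀: strategy I with 2.0040.

2.00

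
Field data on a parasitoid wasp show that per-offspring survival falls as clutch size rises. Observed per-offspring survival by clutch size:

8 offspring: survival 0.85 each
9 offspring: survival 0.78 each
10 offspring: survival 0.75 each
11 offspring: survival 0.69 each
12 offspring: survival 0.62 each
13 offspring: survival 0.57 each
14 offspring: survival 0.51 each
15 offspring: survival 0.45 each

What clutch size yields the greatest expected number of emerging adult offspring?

11

Expected emerging adult offspring = c × s(c):
  c=8: 8 × 0.85 = 6.800
  c=9: 9 × 0.78 = 7.020
  c=10: 10 × 0.75 = 7.500
  c=11: 11 × 0.69 = 7.590
  c=12: 12 × 0.62 = 7.440
  c=13: 13 × 0.57 = 7.410
  c=14: 14 × 0.51 = 7.140
  c=15: 15 × 0.45 = 6.750
Maximum at c = 11 (7.590 emerging adult offspring).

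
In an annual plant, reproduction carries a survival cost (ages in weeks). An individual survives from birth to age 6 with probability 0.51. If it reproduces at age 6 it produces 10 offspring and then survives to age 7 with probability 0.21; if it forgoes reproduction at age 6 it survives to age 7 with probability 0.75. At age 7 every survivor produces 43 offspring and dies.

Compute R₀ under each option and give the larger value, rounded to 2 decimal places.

breed at age 6: R₀ = 0.51 × (10 + 0.21 × 43) = 0.51 × 19.0300 = 9.7053
delay to age 7: R₀ = 0.51 × (0.75 × 43) = 0.51 × 32.2500 = 16.4475
Higher: delay to age 7 (16.4475).

16.45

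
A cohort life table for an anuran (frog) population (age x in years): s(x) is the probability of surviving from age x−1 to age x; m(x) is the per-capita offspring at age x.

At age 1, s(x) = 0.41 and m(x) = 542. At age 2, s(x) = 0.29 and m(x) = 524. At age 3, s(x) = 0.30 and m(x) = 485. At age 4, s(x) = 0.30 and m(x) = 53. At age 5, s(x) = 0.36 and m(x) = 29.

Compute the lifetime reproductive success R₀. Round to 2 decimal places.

Survivorship from birth: l_x = s_1·s_2·…·s_x.
  l_1 = 0.41000
  l_2 = 0.11890
  l_3 = 0.03567
  l_4 = 0.01070
  l_5 = 0.00385
R₀ = Σ l_x m(x):
  age 1: 0.41000 × 542 = 222.2200
  age 2: 0.11890 × 524 = 62.3036
  age 3: 0.03567 × 485 = 17.2999
  age 4: 0.01070 × 53 = 0.5671
  age 5: 0.00385 × 29 = 0.1116
R₀ = 222.2200 + 62.3036 + 17.2999 + 0.5671 + 0.1116 = 302.5023

302.50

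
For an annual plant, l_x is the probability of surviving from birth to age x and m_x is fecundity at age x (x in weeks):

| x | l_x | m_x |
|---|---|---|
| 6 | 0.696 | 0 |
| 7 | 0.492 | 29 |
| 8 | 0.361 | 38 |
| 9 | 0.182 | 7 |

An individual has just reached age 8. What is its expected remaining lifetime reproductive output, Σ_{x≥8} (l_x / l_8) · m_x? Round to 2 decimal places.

41.53

l_8 = 0.361. Conditional survival from age 8 to x is l_x / l_8.
  x=8: (0.361/0.361) × 38 = 38.0000
  x=9: (0.182/0.361) × 7 = 3.5291
Sum = 38.0000 + 3.5291 = 41.5291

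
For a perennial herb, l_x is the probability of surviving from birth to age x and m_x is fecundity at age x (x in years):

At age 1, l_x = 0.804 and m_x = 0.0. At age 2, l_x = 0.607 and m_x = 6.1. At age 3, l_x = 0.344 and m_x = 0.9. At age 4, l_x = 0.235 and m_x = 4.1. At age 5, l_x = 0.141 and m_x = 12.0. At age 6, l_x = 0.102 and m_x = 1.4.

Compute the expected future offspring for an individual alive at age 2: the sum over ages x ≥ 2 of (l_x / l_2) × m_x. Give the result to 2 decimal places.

11.22

l_2 = 0.607. Conditional survival from age 2 to x is l_x / l_2.
  x=2: (0.607/0.607) × 6.1 = 6.1000
  x=3: (0.344/0.607) × 0.9 = 0.5100
  x=4: (0.235/0.607) × 4.1 = 1.5873
  x=5: (0.141/0.607) × 12.0 = 2.7875
  x=6: (0.102/0.607) × 1.4 = 0.2353
Sum = 6.1000 + 0.5100 + 1.5873 + 2.7875 + 0.2353 = 11.2201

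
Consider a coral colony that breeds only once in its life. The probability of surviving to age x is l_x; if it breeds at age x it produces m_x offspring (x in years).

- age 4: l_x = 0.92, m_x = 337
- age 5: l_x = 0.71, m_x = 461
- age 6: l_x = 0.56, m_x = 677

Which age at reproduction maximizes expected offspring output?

6

Expected offspring if breeding at age x = l_x × m_x:
  age 4: 0.92 × 337 = 310.040
  age 5: 0.71 × 461 = 327.310
  age 6: 0.56 × 677 = 379.120
Maximum at age 6 (379.120).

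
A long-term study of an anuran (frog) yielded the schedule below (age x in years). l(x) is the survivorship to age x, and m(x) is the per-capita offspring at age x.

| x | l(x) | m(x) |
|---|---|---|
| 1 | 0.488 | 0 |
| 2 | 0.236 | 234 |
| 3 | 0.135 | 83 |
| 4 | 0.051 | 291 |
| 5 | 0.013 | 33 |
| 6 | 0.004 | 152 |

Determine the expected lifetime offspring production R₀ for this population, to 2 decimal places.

R₀ = Σ l(x) m(x):
  age 1: 0.488 × 0 = 0.0000
  age 2: 0.236 × 234 = 55.2240
  age 3: 0.135 × 83 = 11.2050
  age 4: 0.051 × 291 = 14.8410
  age 5: 0.013 × 33 = 0.4290
  age 6: 0.004 × 152 = 0.6080
R₀ = 0.0000 + 55.2240 + 11.2050 + 14.8410 + 0.4290 + 0.6080 = 82.3070

82.31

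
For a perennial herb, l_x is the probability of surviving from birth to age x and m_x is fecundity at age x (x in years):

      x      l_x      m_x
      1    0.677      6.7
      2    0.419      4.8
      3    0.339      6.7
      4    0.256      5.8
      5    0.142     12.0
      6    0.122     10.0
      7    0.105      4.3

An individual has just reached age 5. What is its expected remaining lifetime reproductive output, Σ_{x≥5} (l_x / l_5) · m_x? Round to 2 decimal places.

l_5 = 0.142. Conditional survival from age 5 to x is l_x / l_5.
  x=5: (0.142/0.142) × 12.0 = 12.0000
  x=6: (0.122/0.142) × 10.0 = 8.5915
  x=7: (0.105/0.142) × 4.3 = 3.1796
Sum = 12.0000 + 8.5915 + 3.1796 = 23.7711

23.77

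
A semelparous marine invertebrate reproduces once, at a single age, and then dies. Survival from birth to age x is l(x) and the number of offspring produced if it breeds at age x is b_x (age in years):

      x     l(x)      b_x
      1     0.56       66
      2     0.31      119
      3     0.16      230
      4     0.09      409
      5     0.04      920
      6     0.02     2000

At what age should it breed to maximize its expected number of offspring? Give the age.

Expected offspring if breeding at age x = l(x) × b_x:
  age 1: 0.56 × 66 = 36.960
  age 2: 0.31 × 119 = 36.890
  age 3: 0.16 × 230 = 36.800
  age 4: 0.09 × 409 = 36.810
  age 5: 0.04 × 920 = 36.800
  age 6: 0.02 × 2000 = 40.000
Maximum at age 6 (40.000).

6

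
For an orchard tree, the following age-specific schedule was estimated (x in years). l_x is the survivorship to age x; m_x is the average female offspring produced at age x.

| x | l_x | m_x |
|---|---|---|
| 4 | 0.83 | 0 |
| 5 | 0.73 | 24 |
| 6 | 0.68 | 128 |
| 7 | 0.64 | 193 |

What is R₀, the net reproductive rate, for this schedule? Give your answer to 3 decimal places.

228.080

R₀ = Σ l_x m_x:
  age 4: 0.83 × 0 = 0.0000
  age 5: 0.73 × 24 = 17.5200
  age 6: 0.68 × 128 = 87.0400
  age 7: 0.64 × 193 = 123.5200
R₀ = 0.0000 + 17.5200 + 87.0400 + 123.5200 = 228.0800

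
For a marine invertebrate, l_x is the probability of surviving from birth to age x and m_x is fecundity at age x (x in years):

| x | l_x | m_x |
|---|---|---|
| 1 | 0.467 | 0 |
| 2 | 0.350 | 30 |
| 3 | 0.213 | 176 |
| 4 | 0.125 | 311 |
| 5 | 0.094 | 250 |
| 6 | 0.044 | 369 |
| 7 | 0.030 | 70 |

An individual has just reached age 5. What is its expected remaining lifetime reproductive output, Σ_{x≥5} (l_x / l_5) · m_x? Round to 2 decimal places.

445.06

l_5 = 0.094. Conditional survival from age 5 to x is l_x / l_5.
  x=5: (0.094/0.094) × 250 = 250.0000
  x=6: (0.044/0.094) × 369 = 172.7234
  x=7: (0.030/0.094) × 70 = 22.3404
Sum = 250.0000 + 172.7234 + 22.3404 = 445.0638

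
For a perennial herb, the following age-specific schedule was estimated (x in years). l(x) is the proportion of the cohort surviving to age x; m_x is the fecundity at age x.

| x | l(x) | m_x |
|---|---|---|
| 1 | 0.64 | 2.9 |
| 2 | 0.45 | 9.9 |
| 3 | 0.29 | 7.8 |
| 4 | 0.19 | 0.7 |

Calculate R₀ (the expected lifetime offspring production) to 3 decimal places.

R₀ = Σ l(x) m_x:
  age 1: 0.64 × 2.9 = 1.8560
  age 2: 0.45 × 9.9 = 4.4550
  age 3: 0.29 × 7.8 = 2.2620
  age 4: 0.19 × 0.7 = 0.1330
R₀ = 1.8560 + 4.4550 + 2.2620 + 0.1330 = 8.7060

8.706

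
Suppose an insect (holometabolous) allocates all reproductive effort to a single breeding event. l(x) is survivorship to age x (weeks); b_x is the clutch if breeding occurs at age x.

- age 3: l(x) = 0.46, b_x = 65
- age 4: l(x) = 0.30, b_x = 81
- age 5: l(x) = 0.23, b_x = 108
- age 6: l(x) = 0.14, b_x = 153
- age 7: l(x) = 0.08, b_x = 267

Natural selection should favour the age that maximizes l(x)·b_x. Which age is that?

Expected offspring if breeding at age x = l(x) × b_x:
  age 3: 0.46 × 65 = 29.900
  age 4: 0.30 × 81 = 24.300
  age 5: 0.23 × 108 = 24.840
  age 6: 0.14 × 153 = 21.420
  age 7: 0.08 × 267 = 21.360
Maximum at age 3 (29.900).

3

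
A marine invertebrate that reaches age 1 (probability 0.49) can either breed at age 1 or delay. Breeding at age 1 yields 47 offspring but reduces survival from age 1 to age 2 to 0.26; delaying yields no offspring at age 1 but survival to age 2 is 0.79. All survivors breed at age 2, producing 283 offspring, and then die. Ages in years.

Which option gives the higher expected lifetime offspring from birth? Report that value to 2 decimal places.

109.55

breed at age 1: R₀ = 0.49 × (47 + 0.26 × 283) = 0.49 × 120.5800 = 59.0842
delay to age 2: R₀ = 0.49 × (0.79 × 283) = 0.49 × 223.5700 = 109.5493
Higher: delay to age 2 (109.5493).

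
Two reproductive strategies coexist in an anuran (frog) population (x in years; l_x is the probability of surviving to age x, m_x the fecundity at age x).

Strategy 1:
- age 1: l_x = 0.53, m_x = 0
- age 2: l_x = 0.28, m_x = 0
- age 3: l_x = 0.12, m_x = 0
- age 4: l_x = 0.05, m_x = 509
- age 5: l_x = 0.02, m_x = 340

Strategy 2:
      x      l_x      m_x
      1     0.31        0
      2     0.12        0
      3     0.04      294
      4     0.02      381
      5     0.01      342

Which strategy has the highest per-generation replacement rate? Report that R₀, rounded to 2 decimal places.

32.25

Strategy 1: R₀ = 0.53×0 + 0.28×0 + 0.12×0 + 0.05×509 + 0.02×340 = 32.2500
Strategy 2: R₀ = 0.31×0 + 0.12×0 + 0.04×294 + 0.02×381 + 0.01×342 = 22.8000
Highest R₀: strategy 1 with 32.2500.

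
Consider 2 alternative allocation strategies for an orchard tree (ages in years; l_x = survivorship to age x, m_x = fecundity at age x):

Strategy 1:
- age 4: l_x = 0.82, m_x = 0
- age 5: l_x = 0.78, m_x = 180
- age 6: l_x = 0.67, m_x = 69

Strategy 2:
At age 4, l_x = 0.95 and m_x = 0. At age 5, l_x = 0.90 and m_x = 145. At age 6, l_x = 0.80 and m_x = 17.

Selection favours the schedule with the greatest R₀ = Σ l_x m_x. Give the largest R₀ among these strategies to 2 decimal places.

Strategy 1: R₀ = 0.82×0 + 0.78×180 + 0.67×69 = 186.6300
Strategy 2: R₀ = 0.95×0 + 0.90×145 + 0.80×17 = 144.1000
Highest R₀: strategy 1 with 186.6300.

186.63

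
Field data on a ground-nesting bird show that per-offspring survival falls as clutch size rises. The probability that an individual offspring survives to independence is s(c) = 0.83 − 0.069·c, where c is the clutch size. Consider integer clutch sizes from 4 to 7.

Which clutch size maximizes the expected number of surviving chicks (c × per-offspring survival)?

Expected surviving chicks = c × s(c):
  c=4: 4 × 0.554 = 2.216
  c=5: 5 × 0.485 = 2.425
  c=6: 6 × 0.416 = 2.496
  c=7: 7 × 0.347 = 2.429
Maximum at c = 6 (2.496 surviving chicks).

6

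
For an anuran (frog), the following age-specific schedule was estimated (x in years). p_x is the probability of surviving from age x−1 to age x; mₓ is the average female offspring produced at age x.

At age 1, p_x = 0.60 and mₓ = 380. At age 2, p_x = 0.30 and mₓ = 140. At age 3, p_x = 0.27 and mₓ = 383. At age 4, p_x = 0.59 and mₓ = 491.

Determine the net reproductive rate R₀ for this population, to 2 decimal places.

285.89

Survivorship from birth: l_x = p_1·p_2·…·p_x.
  l_1 = 0.60000
  l_2 = 0.18000
  l_3 = 0.04860
  l_4 = 0.02867
R₀ = Σ l_x mₓ:
  age 1: 0.60000 × 380 = 228.0000
  age 2: 0.18000 × 140 = 25.2000
  age 3: 0.04860 × 383 = 18.6138
  age 4: 0.02867 × 491 = 14.0770
R₀ = 228.0000 + 25.2000 + 18.6138 + 14.0770 = 285.8908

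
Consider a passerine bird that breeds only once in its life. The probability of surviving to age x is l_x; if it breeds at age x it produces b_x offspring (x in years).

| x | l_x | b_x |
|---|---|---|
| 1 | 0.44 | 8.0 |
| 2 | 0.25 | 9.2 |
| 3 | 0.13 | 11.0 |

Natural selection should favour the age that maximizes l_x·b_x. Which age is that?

Expected offspring if breeding at age x = l_x × b_x:
  age 1: 0.44 × 8.0 = 3.520
  age 2: 0.25 × 9.2 = 2.300
  age 3: 0.13 × 11.0 = 1.430
Maximum at age 1 (3.520).

1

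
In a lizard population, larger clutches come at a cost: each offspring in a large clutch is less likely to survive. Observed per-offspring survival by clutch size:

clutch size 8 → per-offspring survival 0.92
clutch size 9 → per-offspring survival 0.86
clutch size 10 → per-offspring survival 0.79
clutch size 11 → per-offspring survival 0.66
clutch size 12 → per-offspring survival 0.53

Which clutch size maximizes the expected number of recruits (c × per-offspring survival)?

Expected recruits = c × s(c):
  c=8: 8 × 0.92 = 7.360
  c=9: 9 × 0.86 = 7.740
  c=10: 10 × 0.79 = 7.900
  c=11: 11 × 0.66 = 7.260
  c=12: 12 × 0.53 = 6.360
Maximum at c = 10 (7.900 recruits).

10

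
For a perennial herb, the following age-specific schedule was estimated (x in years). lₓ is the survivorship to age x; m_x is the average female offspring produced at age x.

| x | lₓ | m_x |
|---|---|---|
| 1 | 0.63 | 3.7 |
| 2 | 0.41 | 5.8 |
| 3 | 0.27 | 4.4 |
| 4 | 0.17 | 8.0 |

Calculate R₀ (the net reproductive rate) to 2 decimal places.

R₀ = Σ lₓ m_x:
  age 1: 0.63 × 3.7 = 2.3310
  age 2: 0.41 × 5.8 = 2.3780
  age 3: 0.27 × 4.4 = 1.1880
  age 4: 0.17 × 8.0 = 1.3600
R₀ = 2.3310 + 2.3780 + 1.1880 + 1.3600 = 7.2570

7.26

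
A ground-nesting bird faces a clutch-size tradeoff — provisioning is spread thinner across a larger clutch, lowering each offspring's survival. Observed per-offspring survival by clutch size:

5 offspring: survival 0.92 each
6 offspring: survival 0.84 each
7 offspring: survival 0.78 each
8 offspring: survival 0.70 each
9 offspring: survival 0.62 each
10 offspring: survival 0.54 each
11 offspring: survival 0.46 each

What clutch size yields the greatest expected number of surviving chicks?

8

Expected surviving chicks = c × s(c):
  c=5: 5 × 0.92 = 4.600
  c=6: 6 × 0.84 = 5.040
  c=7: 7 × 0.78 = 5.460
  c=8: 8 × 0.70 = 5.600
  c=9: 9 × 0.62 = 5.580
  c=10: 10 × 0.54 = 5.400
  c=11: 11 × 0.46 = 5.060
Maximum at c = 8 (5.600 surviving chicks).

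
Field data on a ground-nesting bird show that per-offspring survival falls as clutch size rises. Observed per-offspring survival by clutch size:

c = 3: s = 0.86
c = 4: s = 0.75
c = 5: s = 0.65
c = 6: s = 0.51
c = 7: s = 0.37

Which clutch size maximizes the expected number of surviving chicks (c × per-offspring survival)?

5

Expected surviving chicks = c × s(c):
  c=3: 3 × 0.86 = 2.580
  c=4: 4 × 0.75 = 3.000
  c=5: 5 × 0.65 = 3.250
  c=6: 6 × 0.51 = 3.060
  c=7: 7 × 0.37 = 2.590
Maximum at c = 5 (3.250 surviving chicks).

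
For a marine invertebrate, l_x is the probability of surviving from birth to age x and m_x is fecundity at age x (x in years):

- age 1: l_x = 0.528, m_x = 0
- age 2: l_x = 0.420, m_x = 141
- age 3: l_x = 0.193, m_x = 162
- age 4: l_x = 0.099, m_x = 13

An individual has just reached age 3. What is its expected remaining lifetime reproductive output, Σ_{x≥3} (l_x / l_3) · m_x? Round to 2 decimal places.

168.67

l_3 = 0.193. Conditional survival from age 3 to x is l_x / l_3.
  x=3: (0.193/0.193) × 162 = 162.0000
  x=4: (0.099/0.193) × 13 = 6.6684
Sum = 162.0000 + 6.6684 = 168.6684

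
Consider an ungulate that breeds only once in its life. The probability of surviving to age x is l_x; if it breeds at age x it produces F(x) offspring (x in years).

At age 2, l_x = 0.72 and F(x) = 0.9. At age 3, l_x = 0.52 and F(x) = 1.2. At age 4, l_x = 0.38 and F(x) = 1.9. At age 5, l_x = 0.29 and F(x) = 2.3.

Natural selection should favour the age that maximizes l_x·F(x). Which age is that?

4

Expected offspring if breeding at age x = l_x × F(x):
  age 2: 0.72 × 0.9 = 0.648
  age 3: 0.52 × 1.2 = 0.624
  age 4: 0.38 × 1.9 = 0.722
  age 5: 0.29 × 2.3 = 0.667
Maximum at age 4 (0.722).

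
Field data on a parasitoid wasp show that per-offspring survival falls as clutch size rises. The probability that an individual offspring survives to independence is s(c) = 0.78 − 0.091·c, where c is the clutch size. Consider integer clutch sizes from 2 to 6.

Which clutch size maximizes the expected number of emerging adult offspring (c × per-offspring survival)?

4

Expected emerging adult offspring = c × s(c):
  c=2: 2 × 0.598 = 1.196
  c=3: 3 × 0.507 = 1.521
  c=4: 4 × 0.416 = 1.664
  c=5: 5 × 0.325 = 1.625
  c=6: 6 × 0.234 = 1.404
Maximum at c = 4 (1.664 emerging adult offspring).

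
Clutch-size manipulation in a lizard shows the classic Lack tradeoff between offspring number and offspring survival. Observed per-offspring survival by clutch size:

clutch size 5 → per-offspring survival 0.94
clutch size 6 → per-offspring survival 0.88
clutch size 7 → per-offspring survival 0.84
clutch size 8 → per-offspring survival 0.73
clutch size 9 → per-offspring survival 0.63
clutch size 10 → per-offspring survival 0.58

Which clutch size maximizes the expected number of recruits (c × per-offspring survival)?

7

Expected recruits = c × s(c):
  c=5: 5 × 0.94 = 4.700
  c=6: 6 × 0.88 = 5.280
  c=7: 7 × 0.84 = 5.880
  c=8: 8 × 0.73 = 5.840
  c=9: 9 × 0.63 = 5.670
  c=10: 10 × 0.58 = 5.800
Maximum at c = 7 (5.880 recruits).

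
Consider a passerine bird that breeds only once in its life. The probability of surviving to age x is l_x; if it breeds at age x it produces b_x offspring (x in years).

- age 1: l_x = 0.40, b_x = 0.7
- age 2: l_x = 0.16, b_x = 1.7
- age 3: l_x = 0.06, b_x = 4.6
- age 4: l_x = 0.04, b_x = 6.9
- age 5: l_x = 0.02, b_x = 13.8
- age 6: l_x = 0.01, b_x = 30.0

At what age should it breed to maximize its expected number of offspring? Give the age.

6

Expected offspring if breeding at age x = l_x × b_x:
  age 1: 0.40 × 0.7 = 0.280
  age 2: 0.16 × 1.7 = 0.272
  age 3: 0.06 × 4.6 = 0.276
  age 4: 0.04 × 6.9 = 0.276
  age 5: 0.02 × 13.8 = 0.276
  age 6: 0.01 × 30.0 = 0.300
Maximum at age 6 (0.300).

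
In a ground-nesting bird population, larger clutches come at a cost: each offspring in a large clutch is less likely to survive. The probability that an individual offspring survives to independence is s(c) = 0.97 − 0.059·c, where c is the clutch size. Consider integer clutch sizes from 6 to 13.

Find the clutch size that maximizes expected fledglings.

8

Expected fledglings = c × s(c):
  c=6: 6 × 0.616 = 3.696
  c=7: 7 × 0.557 = 3.899
  c=8: 8 × 0.498 = 3.984
  c=9: 9 × 0.439 = 3.951
  c=10: 10 × 0.380 = 3.800
  c=11: 11 × 0.321 = 3.531
  c=12: 12 × 0.262 = 3.144
  c=13: 13 × 0.203 = 2.639
Maximum at c = 8 (3.984 fledglings).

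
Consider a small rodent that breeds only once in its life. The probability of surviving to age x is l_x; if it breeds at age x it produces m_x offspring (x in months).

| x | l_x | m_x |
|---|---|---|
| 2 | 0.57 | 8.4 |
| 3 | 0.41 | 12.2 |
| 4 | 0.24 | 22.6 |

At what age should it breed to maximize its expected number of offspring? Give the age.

Expected offspring if breeding at age x = l_x × m_x:
  age 2: 0.57 × 8.4 = 4.788
  age 3: 0.41 × 12.2 = 5.002
  age 4: 0.24 × 22.6 = 5.424
Maximum at age 4 (5.424).

4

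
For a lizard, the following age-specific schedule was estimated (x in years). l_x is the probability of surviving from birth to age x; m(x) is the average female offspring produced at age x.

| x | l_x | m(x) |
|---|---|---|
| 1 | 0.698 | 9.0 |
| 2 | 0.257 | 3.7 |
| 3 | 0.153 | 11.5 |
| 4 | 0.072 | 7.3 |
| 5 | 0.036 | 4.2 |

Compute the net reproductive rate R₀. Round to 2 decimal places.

9.67

R₀ = Σ l_x m(x):
  age 1: 0.698 × 9.0 = 6.2820
  age 2: 0.257 × 3.7 = 0.9509
  age 3: 0.153 × 11.5 = 1.7595
  age 4: 0.072 × 7.3 = 0.5256
  age 5: 0.036 × 4.2 = 0.1512
R₀ = 6.2820 + 0.9509 + 1.7595 + 0.5256 + 0.1512 = 9.6692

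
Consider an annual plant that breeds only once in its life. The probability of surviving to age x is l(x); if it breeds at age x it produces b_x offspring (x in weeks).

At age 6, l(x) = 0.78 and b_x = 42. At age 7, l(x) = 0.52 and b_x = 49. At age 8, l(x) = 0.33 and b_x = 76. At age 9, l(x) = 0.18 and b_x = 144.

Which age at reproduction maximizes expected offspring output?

6

Expected offspring if breeding at age x = l(x) × b_x:
  age 6: 0.78 × 42 = 32.760
  age 7: 0.52 × 49 = 25.480
  age 8: 0.33 × 76 = 25.080
  age 9: 0.18 × 144 = 25.920
Maximum at age 6 (32.760).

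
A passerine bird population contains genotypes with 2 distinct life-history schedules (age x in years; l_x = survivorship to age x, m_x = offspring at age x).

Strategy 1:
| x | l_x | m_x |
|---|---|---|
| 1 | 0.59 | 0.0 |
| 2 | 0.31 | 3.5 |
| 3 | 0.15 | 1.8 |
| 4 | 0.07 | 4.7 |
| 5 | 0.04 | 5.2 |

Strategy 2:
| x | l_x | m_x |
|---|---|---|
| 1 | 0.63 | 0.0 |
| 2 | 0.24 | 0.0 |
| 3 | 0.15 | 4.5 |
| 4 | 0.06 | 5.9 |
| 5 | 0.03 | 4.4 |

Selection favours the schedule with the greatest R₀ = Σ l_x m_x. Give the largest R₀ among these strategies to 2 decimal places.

1.89

Strategy 1: R₀ = 0.59×0.0 + 0.31×3.5 + 0.15×1.8 + 0.07×4.7 + 0.04×5.2 = 1.8920
Strategy 2: R₀ = 0.63×0.0 + 0.24×0.0 + 0.15×4.5 + 0.06×5.9 + 0.03×4.4 = 1.1610
Highest R₀: strategy 1 with 1.8920.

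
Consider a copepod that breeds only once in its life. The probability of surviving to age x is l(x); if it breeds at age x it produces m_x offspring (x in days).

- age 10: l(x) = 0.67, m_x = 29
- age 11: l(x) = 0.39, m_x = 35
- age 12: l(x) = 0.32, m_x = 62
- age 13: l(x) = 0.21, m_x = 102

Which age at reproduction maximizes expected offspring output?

13

Expected offspring if breeding at age x = l(x) × m_x:
  age 10: 0.67 × 29 = 19.430
  age 11: 0.39 × 35 = 13.650
  age 12: 0.32 × 62 = 19.840
  age 13: 0.21 × 102 = 21.420
Maximum at age 13 (21.420).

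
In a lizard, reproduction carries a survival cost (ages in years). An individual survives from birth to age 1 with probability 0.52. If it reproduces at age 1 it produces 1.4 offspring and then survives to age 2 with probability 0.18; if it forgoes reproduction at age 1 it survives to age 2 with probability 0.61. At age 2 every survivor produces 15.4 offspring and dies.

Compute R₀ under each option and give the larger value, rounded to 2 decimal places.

breed at age 1: R₀ = 0.52 × (1.4 + 0.18 × 15.4) = 0.52 × 4.1720 = 2.1694
delay to age 2: R₀ = 0.52 × (0.61 × 15.4) = 0.52 × 9.3940 = 4.8849
Higher: delay to age 2 (4.8849).

4.88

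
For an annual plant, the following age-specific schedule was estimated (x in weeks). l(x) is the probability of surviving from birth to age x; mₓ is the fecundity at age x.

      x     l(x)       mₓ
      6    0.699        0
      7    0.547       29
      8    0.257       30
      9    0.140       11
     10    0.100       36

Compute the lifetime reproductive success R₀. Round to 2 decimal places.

R₀ = Σ l(x) mₓ:
  age 6: 0.699 × 0 = 0.0000
  age 7: 0.547 × 29 = 15.8630
  age 8: 0.257 × 30 = 7.7100
  age 9: 0.140 × 11 = 1.5400
  age 10: 0.100 × 36 = 3.6000
R₀ = 0.0000 + 15.8630 + 7.7100 + 1.5400 + 3.6000 = 28.7130

28.71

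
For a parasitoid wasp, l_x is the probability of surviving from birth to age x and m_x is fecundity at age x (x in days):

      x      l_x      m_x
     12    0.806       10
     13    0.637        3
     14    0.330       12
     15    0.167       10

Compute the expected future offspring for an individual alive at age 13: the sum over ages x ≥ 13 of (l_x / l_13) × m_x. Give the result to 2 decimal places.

11.84

l_13 = 0.637. Conditional survival from age 13 to x is l_x / l_13.
  x=13: (0.637/0.637) × 3 = 3.0000
  x=14: (0.330/0.637) × 12 = 6.2166
  x=15: (0.167/0.637) × 10 = 2.6217
Sum = 3.0000 + 6.2166 + 2.6217 = 11.8383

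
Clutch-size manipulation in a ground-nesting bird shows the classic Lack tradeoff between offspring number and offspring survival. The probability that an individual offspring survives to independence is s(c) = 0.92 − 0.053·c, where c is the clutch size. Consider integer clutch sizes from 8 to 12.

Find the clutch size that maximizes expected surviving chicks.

Expected surviving chicks = c × s(c):
  c=8: 8 × 0.496 = 3.968
  c=9: 9 × 0.443 = 3.987
  c=10: 10 × 0.390 = 3.900
  c=11: 11 × 0.337 = 3.707
  c=12: 12 × 0.284 = 3.408
Maximum at c = 9 (3.987 surviving chicks).

9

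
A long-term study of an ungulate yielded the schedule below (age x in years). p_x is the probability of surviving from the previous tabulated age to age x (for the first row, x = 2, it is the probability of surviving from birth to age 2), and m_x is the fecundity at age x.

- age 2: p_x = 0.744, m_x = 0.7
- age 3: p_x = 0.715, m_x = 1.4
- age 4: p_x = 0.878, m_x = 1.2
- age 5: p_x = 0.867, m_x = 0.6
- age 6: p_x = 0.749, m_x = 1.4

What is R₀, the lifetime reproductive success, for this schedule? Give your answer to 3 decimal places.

2.494

Survivorship from birth: l_x = p_2·p_3·…·p_x.
  l_2 = 0.74400
  l_3 = 0.53196
  l_4 = 0.46706
  l_5 = 0.40494
  l_6 = 0.30330
R₀ = Σ l_x m_x:
  age 2: 0.74400 × 0.7 = 0.5208
  age 3: 0.53196 × 1.4 = 0.7447
  age 4: 0.46706 × 1.2 = 0.5605
  age 5: 0.40494 × 0.6 = 0.2430
  age 6: 0.30330 × 1.4 = 0.4246
R₀ = 0.5208 + 0.7447 + 0.5605 + 0.2430 + 0.4246 = 2.4936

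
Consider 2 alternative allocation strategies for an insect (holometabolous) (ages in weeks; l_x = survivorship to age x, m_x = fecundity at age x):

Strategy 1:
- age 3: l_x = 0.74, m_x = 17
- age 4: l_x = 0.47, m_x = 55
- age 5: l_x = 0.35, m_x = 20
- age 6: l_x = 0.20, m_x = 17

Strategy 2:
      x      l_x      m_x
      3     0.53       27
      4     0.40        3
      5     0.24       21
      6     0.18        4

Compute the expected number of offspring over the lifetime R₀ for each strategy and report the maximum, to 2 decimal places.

Strategy 1: R₀ = 0.74×17 + 0.47×55 + 0.35×20 + 0.20×17 = 48.8300
Strategy 2: R₀ = 0.53×27 + 0.40×3 + 0.24×21 + 0.18×4 = 21.2700
Highest R₀: strategy 1 with 48.8300.

48.83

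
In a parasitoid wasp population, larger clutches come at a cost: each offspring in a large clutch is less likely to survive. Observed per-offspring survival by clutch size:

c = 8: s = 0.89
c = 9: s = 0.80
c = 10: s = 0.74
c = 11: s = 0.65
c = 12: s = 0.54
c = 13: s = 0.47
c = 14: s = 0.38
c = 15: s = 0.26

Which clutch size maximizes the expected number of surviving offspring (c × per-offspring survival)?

Expected surviving offspring = c × s(c):
  c=8: 8 × 0.89 = 7.120
  c=9: 9 × 0.80 = 7.200
  c=10: 10 × 0.74 = 7.400
  c=11: 11 × 0.65 = 7.150
  c=12: 12 × 0.54 = 6.480
  c=13: 13 × 0.47 = 6.110
  c=14: 14 × 0.38 = 5.320
  c=15: 15 × 0.26 = 3.900
Maximum at c = 10 (7.400 surviving offspring).

10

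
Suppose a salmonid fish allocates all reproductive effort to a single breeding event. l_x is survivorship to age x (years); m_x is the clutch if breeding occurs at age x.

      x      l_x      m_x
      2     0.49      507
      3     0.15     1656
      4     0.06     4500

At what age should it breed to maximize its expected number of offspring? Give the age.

Expected offspring if breeding at age x = l_x × m_x:
  age 2: 0.49 × 507 = 248.430
  age 3: 0.15 × 1656 = 248.400
  age 4: 0.06 × 4500 = 270.000
Maximum at age 4 (270.000).

4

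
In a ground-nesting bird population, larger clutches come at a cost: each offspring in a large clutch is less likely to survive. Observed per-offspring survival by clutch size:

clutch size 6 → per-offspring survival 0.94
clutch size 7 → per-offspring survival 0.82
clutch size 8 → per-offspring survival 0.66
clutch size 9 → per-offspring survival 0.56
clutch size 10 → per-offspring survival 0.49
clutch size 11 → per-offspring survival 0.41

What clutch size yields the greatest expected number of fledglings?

7

Expected fledglings = c × s(c):
  c=6: 6 × 0.94 = 5.640
  c=7: 7 × 0.82 = 5.740
  c=8: 8 × 0.66 = 5.280
  c=9: 9 × 0.56 = 5.040
  c=10: 10 × 0.49 = 4.900
  c=11: 11 × 0.41 = 4.510
Maximum at c = 7 (5.740 fledglings).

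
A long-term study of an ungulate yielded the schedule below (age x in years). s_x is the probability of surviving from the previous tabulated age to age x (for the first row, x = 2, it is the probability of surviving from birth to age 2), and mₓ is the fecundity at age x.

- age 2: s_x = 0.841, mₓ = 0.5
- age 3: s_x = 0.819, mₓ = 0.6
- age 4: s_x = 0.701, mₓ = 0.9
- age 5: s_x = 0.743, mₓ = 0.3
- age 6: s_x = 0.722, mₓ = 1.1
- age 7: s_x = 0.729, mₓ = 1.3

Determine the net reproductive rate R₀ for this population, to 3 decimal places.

Survivorship from birth: l_x = s_2·s_3·…·s_x.
  l_2 = 0.84100
  l_3 = 0.68878
  l_4 = 0.48283
  l_5 = 0.35875
  l_6 = 0.25901
  l_7 = 0.18882
R₀ = Σ l_x mₓ:
  age 2: 0.84100 × 0.5 = 0.4205
  age 3: 0.68878 × 0.6 = 0.4133
  age 4: 0.48283 × 0.9 = 0.4345
  age 5: 0.35875 × 0.3 = 0.1076
  age 6: 0.25901 × 1.1 = 0.2849
  age 7: 0.18882 × 1.3 = 0.2455
R₀ = 0.4205 + 0.4133 + 0.4345 + 0.1076 + 0.2849 + 0.2455 = 1.9063

1.906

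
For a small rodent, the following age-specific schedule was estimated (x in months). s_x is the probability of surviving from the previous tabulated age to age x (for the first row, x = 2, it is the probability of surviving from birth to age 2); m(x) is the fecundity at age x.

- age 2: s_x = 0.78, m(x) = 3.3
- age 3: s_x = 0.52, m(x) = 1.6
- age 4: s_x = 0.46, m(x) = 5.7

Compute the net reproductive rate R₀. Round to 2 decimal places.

Survivorship from birth: l_x = s_2·s_3·…·s_x.
  l_2 = 0.78000
  l_3 = 0.40560
  l_4 = 0.18658
R₀ = Σ l_x m(x):
  age 2: 0.78000 × 3.3 = 2.5740
  age 3: 0.40560 × 1.6 = 0.6490
  age 4: 0.18658 × 5.7 = 1.0635
R₀ = 2.5740 + 0.6490 + 1.0635 = 4.2865

4.29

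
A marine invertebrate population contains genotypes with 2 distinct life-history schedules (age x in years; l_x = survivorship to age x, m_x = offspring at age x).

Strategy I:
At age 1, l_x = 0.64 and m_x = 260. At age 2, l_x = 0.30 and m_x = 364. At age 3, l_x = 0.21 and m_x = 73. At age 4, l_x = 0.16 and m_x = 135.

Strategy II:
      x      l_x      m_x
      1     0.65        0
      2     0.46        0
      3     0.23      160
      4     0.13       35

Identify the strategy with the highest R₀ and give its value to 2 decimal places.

312.53

Strategy I: R₀ = 0.64×260 + 0.30×364 + 0.21×73 + 0.16×135 = 312.5300
Strategy II: R₀ = 0.65×0 + 0.46×0 + 0.23×160 + 0.13×35 = 41.3500
Highest R₀: strategy I with 312.5300.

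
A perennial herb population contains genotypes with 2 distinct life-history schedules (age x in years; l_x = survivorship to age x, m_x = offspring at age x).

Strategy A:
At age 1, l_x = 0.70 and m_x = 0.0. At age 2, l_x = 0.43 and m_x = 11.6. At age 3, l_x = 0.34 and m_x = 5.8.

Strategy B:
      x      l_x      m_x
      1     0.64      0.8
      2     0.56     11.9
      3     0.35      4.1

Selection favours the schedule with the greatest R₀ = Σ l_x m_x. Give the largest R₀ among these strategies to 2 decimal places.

8.61

Strategy A: R₀ = 0.70×0.0 + 0.43×11.6 + 0.34×5.8 = 6.9600
Strategy B: R₀ = 0.64×0.8 + 0.56×11.9 + 0.35×4.1 = 8.6110
Highest R₀: strategy B with 8.6110.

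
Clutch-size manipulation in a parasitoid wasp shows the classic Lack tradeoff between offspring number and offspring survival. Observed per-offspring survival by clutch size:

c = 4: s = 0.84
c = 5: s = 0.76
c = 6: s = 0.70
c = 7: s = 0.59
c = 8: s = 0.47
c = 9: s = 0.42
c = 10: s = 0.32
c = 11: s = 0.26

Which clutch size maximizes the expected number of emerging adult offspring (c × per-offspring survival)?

Expected emerging adult offspring = c × s(c):
  c=4: 4 × 0.84 = 3.360
  c=5: 5 × 0.76 = 3.800
  c=6: 6 × 0.70 = 4.200
  c=7: 7 × 0.59 = 4.130
  c=8: 8 × 0.47 = 3.760
  c=9: 9 × 0.42 = 3.780
  c=10: 10 × 0.32 = 3.200
  c=11: 11 × 0.26 = 2.860
Maximum at c = 6 (4.200 emerging adult offspring).

6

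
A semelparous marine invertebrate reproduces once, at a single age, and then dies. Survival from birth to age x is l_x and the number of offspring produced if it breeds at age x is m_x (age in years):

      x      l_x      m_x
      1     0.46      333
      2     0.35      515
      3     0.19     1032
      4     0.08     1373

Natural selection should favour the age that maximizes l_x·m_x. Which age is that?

Expected offspring if breeding at age x = l_x × m_x:
  age 1: 0.46 × 333 = 153.180
  age 2: 0.35 × 515 = 180.250
  age 3: 0.19 × 1032 = 196.080
  age 4: 0.08 × 1373 = 109.840
Maximum at age 3 (196.080).

3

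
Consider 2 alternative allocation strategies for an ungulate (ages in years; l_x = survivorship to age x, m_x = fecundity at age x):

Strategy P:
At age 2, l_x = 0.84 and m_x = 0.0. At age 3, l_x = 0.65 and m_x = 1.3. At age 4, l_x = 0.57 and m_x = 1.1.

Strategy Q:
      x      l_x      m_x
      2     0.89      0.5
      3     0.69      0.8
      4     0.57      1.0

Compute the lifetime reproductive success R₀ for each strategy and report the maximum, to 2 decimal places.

Strategy P: R₀ = 0.84×0.0 + 0.65×1.3 + 0.57×1.1 = 1.4720
Strategy Q: R₀ = 0.89×0.5 + 0.69×0.8 + 0.57×1.0 = 1.5670
Highest R₀: strategy Q with 1.5670.

1.57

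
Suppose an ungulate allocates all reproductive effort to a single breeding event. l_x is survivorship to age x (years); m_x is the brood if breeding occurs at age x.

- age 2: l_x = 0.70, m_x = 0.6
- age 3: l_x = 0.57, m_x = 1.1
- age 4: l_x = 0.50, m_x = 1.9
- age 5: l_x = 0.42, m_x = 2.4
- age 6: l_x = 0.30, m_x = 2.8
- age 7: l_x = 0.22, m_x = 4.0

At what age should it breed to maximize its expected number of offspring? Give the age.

Expected offspring if breeding at age x = l_x × m_x:
  age 2: 0.70 × 0.6 = 0.420
  age 3: 0.57 × 1.1 = 0.627
  age 4: 0.50 × 1.9 = 0.950
  age 5: 0.42 × 2.4 = 1.008
  age 6: 0.30 × 2.8 = 0.840
  age 7: 0.22 × 4.0 = 0.880
Maximum at age 5 (1.008).

5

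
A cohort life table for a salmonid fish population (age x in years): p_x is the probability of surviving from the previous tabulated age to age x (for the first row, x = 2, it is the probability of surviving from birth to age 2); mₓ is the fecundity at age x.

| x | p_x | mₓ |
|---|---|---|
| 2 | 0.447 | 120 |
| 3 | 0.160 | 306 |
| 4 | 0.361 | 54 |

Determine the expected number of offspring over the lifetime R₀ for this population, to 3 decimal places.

76.919

Survivorship from birth: l_x = p_2·p_3·…·p_x.
  l_2 = 0.44700
  l_3 = 0.07152
  l_4 = 0.02582
R₀ = Σ l_x mₓ:
  age 2: 0.44700 × 120 = 53.6400
  age 3: 0.07152 × 306 = 21.8851
  age 4: 0.02582 × 54 = 1.3943
R₀ = 53.6400 + 21.8851 + 1.3943 = 76.9194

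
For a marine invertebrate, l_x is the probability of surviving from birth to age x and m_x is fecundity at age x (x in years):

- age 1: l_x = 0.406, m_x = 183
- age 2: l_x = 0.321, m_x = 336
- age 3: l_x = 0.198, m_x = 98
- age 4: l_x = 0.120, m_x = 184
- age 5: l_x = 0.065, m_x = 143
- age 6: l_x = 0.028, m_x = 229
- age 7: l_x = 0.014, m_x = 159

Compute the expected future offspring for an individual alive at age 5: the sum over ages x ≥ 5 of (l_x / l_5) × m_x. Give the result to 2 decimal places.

275.89

l_5 = 0.065. Conditional survival from age 5 to x is l_x / l_5.
  x=5: (0.065/0.065) × 143 = 143.0000
  x=6: (0.028/0.065) × 229 = 98.6462
  x=7: (0.014/0.065) × 159 = 34.2462
Sum = 143.0000 + 98.6462 + 34.2462 = 275.8923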